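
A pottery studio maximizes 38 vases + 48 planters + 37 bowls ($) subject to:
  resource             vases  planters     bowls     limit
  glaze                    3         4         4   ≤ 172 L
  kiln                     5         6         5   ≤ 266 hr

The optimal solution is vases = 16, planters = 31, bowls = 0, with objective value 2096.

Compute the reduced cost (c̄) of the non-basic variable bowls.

-7

At the optimum: glaze uses 172 of 172 (binding); kiln uses 266 of 266 (binding).
The binding rows give the dual system: 3·y_glaze + 5·y_kiln = 38 and 4·y_glaze + 6·y_kiln = 48.
This yields shadow prices y_glaze = 6, y_kiln = 4.
Reduced cost of bowls: c₃ − yᵀa₃ = 37 − (6·4 + 4·5) = 37 − 44 = -7.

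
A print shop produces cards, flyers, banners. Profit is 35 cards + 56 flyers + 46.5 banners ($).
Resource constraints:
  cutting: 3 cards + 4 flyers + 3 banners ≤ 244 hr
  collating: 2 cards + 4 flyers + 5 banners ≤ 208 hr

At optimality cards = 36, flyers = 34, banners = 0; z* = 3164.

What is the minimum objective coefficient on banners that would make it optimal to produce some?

At the optimum: cutting uses 244 of 244 (binding); collating uses 208 of 208 (binding).
The binding rows give the dual system: 3·y_cutting + 2·y_collating = 35 and 4·y_cutting + 4·y_collating = 56.
→ y_cutting = 7 and y_collating = 7.
banners enters the basis when its profit ≥ yᵀa₃ = 7·3 + 7·5 = 56.

56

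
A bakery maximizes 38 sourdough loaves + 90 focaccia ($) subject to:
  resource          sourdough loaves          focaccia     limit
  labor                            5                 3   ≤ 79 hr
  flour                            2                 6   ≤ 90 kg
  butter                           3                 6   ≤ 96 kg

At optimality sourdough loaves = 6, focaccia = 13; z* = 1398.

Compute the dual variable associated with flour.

Binding: flour and butter. Non-binding: labor (10 unused).
By complementary slackness, y = 0 for the non-binding constraint.
Dual feasibility on the basic columns requires 2·y_flour + 3·y_butter = 38, 6·y_flour + 6·y_butter = 90.
Solving: y_flour = 7, y_butter = 8.
Shadow price of flour = 7.

7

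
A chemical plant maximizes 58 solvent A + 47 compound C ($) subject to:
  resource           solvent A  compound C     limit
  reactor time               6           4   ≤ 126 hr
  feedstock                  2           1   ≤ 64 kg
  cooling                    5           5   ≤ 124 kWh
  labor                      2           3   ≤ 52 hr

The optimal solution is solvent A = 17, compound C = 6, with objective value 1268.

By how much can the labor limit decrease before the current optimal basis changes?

Binding constraints: reactor time, labor. The basis is B = [[6,4],[2,3]] with det 10.
Per unit decrease in labor, x* moves by d = (0.4, -0.6).
The basis stays optimal until compound C reaches 0; allowable decrease = 10 hr.

10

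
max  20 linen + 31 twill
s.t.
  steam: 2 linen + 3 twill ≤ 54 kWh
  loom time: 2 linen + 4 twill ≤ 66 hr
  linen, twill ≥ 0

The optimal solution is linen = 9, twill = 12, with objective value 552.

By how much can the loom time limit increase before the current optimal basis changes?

Binding constraints: steam, loom time. The basis is B = [[2,3],[2,4]] with det 2.
Per unit increase in loom time, x* moves by d = (-1.5, 1).
The basis stays optimal until linen reaches 0; allowable increase = 6 hr.

6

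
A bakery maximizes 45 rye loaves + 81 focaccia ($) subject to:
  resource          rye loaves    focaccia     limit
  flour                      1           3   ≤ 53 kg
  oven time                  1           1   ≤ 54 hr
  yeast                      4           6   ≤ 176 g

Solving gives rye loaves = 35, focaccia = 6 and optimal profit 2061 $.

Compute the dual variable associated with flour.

9

Binding: flour and yeast. Non-binding: oven time (13 unused).
Slack constraints have shadow price 0 (complementary slackness).
The binding rows give the dual system: 1·y_flour + 4·y_yeast = 45 and 3·y_flour + 6·y_yeast = 81.
→ y_flour = 9 and y_yeast = 9.
Shadow price of flour = 9.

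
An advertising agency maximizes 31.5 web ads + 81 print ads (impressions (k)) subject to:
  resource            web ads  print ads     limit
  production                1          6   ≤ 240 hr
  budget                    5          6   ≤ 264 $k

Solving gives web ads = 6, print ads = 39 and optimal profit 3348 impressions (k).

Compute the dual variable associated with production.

Check each constraint at x*: production 240/240 (tight); budget 264/264 (tight).
From A_Bᵀ y = c: 1·y_production + 5·y_budget = 31.5; 6·y_production + 6·y_budget = 81.
This yields shadow prices y_production = 9, y_budget = 4.5.
Shadow price of production = 9.

9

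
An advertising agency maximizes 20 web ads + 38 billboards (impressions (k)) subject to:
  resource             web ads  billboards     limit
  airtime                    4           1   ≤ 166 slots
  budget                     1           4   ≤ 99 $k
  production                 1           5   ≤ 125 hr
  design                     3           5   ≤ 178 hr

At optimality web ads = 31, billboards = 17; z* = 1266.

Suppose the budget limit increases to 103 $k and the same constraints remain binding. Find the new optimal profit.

At the optimum: airtime uses 141 of 166 (slack = 25); budget uses 99 of 99 (binding); production uses 116 of 125 (slack = 9); design uses 178 of 178 (binding).
Since airtime, production are not tight, their duals are 0.
From A_Bᵀ y = c: 1·y_budget + 3·y_design = 20; 4·y_budget + 5·y_design = 38.
Solving: y_budget = 2, y_design = 6.
Δz = y_budget·Δb = 2 × (4) = 8, so new z* = 1266 + 8 = 1274.

1274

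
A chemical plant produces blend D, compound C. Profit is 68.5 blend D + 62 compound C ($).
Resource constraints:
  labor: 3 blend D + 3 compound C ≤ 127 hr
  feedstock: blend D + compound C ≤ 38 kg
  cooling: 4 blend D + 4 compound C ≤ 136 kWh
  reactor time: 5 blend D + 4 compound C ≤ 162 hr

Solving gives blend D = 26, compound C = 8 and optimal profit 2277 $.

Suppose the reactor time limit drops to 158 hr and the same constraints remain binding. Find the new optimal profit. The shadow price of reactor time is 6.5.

Δb = -4, so new z* = 2277 + (6.5)·(-4) = 2277 − 26 = 2251.

2251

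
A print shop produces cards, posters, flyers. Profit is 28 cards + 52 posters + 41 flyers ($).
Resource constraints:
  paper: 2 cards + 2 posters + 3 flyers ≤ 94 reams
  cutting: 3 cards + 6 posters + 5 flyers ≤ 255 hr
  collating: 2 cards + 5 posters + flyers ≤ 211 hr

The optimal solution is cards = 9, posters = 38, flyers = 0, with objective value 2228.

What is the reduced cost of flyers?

At the optimum: paper uses 94 of 94 (binding); cutting uses 255 of 255 (binding); collating uses 208 of 211 (slack = 3).
By complementary slackness, y = 0 for the non-binding constraint.
Dual feasibility on the basic columns requires 2·y_paper + 3·y_cutting = 28, 2·y_paper + 6·y_cutting = 52.
→ y_paper = 2 and y_cutting = 8.
Reduced cost of flyers: c₃ − yᵀa₃ = 41 − (2·3 + 8·5) = 41 − 46 = -5.

-5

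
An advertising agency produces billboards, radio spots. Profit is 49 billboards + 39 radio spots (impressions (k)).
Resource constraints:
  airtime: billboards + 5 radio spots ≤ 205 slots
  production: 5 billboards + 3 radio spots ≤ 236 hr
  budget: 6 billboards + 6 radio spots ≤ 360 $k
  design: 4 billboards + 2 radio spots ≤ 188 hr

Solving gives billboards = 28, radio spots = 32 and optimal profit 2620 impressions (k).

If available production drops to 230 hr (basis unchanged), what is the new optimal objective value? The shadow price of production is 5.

Δb = -6, so new z* = 2620 + (5)·(-6) = 2620 − 30 = 2590.

2590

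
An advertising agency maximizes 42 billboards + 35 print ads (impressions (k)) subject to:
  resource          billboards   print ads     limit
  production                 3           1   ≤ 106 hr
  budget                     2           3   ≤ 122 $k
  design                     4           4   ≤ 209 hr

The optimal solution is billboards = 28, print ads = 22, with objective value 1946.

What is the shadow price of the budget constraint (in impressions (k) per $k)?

9

Binding: production and budget. Non-binding: design (9 unused).
Since design is not tight, its dual is 0.
The binding rows give the dual system: 3·y_production + 2·y_budget = 42 and 1·y_production + 3·y_budget = 35.
→ y_production = 8 and y_budget = 9.
Shadow price of budget = 9.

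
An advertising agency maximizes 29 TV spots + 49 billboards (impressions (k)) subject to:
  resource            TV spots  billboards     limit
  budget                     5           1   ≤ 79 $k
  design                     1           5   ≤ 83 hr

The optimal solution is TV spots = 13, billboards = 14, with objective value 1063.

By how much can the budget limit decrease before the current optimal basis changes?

Binding constraints: budget, design. The basis is B = [[5,1],[1,5]] with det 24.
Per unit decrease in budget, x* moves by d = (-0.2083, 0.0417).
The basis stays optimal until TV spots reaches 0; allowable decrease = 62.4 $k.

62.4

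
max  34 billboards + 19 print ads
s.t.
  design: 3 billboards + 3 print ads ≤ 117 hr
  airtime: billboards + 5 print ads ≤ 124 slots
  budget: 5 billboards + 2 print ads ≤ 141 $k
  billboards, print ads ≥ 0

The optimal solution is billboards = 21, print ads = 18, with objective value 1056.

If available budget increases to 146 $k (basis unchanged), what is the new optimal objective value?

Check each constraint at x*: design 117/117 (tight); airtime 111/124 (slack 13); budget 141/141 (tight).
Slack constraints have shadow price 0 (complementary slackness).
Dual feasibility on the basic columns requires 3·y_design + 5·y_budget = 34, 3·y_design + 2·y_budget = 19.
→ y_design = 3 and y_budget = 5.
Δz = y_budget·Δb = 5 × (5) = 25, so new z* = 1056 + 25 = 1081.

1081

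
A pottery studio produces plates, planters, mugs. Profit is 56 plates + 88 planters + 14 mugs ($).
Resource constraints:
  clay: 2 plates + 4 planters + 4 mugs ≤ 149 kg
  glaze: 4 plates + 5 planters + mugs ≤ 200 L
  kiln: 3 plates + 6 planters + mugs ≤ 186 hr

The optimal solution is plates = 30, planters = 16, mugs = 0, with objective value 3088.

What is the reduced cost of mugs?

-2

At the optimum: clay uses 124 of 149 (slack = 25); glaze uses 200 of 200 (binding); kiln uses 186 of 186 (binding).
Since clay is not tight, its dual is 0.
The binding rows give the dual system: 4·y_glaze + 3·y_kiln = 56 and 5·y_glaze + 6·y_kiln = 88.
Solving: y_glaze = 8, y_kiln = 8.
Reduced cost of mugs: c₃ − yᵀa₃ = 14 − (8·1 + 8·1) = 14 − 16 = -2.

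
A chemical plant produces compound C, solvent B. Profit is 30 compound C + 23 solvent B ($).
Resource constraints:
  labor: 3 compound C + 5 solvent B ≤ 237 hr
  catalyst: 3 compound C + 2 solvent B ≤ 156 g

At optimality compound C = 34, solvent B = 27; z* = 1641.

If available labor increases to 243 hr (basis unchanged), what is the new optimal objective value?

1647

Both labor and catalyst are binding at x*.
Dual feasibility on the basic columns requires 3·y_labor + 3·y_catalyst = 30, 5·y_labor + 2·y_catalyst = 23.
This yields shadow prices y_labor = 1, y_catalyst = 9.
Δz = y_labor·Δb = 1 × (6) = 6, so new z* = 1641 + 6 = 1647.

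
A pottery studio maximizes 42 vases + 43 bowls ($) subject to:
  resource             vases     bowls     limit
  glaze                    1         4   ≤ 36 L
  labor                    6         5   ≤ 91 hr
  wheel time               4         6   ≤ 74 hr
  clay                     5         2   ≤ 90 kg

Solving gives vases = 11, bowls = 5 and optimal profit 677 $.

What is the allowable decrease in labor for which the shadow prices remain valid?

8

Binding constraints: labor, wheel time. The basis is B = [[6,5],[4,6]] with det 16.
Per unit decrease in labor, x* moves by d = (-0.375, 0.25).
The basis stays optimal until glaze becomes binding; allowable decrease = 8 hr.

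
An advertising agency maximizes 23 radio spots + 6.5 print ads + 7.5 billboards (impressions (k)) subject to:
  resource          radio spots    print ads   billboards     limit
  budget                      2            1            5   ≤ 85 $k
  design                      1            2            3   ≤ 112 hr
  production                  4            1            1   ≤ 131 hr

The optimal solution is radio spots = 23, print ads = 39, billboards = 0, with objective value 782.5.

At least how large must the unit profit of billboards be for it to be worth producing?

12.5

At the optimum: budget uses 85 of 85 (binding); design uses 101 of 112 (slack = 11); production uses 131 of 131 (binding).
Since design is not tight, its dual is 0.
Dual feasibility on the basic columns requires 2·y_budget + 4·y_production = 23, 1·y_budget + 1·y_production = 6.5.
→ y_budget = 1.5 and y_production = 5.
billboards enters the basis when its profit ≥ yᵀa₃ = 1.5·5 + 5·1 = 12.5.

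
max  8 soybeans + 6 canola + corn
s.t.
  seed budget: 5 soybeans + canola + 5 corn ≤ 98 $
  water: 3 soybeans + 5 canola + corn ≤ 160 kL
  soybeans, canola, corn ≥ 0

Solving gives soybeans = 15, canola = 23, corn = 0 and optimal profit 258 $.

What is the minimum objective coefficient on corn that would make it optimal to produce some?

6

Check each constraint at x*: seed budget 98/98 (tight); water 160/160 (tight).
The binding rows give the dual system: 5·y_seed budget + 3·y_water = 8 and 1·y_seed budget + 5·y_water = 6.
→ y_seed budget = 1 and y_water = 1.
corn enters the basis when its profit ≥ yᵀa₃ = 1·5 + 1·1 = 6.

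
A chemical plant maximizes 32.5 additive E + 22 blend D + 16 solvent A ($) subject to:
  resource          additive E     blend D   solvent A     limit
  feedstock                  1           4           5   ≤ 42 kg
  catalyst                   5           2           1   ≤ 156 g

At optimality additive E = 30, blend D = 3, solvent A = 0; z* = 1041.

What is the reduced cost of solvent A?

-2.5

Check each constraint at x*: feedstock 42/42 (tight); catalyst 156/156 (tight).
The binding rows give the dual system: 1·y_feedstock + 5·y_catalyst = 32.5 and 4·y_feedstock + 2·y_catalyst = 22.
This yields shadow prices y_feedstock = 2.5, y_catalyst = 6.
Reduced cost of solvent A: c₃ − yᵀa₃ = 16 − (2.5·5 + 6·1) = 16 − 18.5 = -2.5.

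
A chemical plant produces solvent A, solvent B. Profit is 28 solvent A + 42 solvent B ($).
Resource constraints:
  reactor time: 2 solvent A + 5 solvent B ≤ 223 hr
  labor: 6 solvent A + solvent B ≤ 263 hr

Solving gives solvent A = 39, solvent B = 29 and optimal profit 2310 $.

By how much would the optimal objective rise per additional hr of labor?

At the optimum: reactor time uses 223 of 223 (binding); labor uses 263 of 263 (binding).
The binding rows give the dual system: 2·y_reactor time + 6·y_labor = 28 and 5·y_reactor time + 1·y_labor = 42.
This yields shadow prices y_reactor time = 8, y_labor = 2.
Shadow price of labor = 2.

2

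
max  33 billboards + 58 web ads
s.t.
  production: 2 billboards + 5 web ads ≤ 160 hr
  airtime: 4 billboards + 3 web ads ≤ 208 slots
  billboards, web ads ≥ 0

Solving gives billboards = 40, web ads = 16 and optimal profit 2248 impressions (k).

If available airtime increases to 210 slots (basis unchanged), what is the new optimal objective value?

2255

Both production and airtime are binding at x*.
From A_Bᵀ y = c: 2·y_production + 4·y_airtime = 33; 5·y_production + 3·y_airtime = 58.
→ y_production = 9.5 and y_airtime = 3.5.
Δz = y_airtime·Δb = 3.5 × (2) = 7, so new z* = 2248 + 7 = 2255.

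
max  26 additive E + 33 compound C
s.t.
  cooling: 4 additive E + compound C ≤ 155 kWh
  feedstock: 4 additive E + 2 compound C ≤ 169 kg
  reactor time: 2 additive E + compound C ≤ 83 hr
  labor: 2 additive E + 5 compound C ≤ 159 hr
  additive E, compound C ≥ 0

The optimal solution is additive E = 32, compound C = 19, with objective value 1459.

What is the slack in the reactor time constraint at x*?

reactor time used = 2·32 + 1·19 = 83; slack = 83 − 83 = 0.

0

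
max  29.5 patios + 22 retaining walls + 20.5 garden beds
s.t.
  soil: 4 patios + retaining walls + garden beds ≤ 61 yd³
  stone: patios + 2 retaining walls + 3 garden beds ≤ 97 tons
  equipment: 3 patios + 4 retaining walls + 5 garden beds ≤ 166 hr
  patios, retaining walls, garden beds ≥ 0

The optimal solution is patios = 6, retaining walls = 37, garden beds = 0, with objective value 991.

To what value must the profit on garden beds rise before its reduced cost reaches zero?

26.5

Binding: soil and equipment. Non-binding: stone (17 unused).
Since stone is not tight, its dual is 0.
The binding rows give the dual system: 4·y_soil + 3·y_equipment = 29.5 and 1·y_soil + 4·y_equipment = 22.
Solving: y_soil = 4, y_equipment = 4.5.
garden beds enters the basis when its profit ≥ yᵀa₃ = 4·1 + 4.5·5 = 26.5.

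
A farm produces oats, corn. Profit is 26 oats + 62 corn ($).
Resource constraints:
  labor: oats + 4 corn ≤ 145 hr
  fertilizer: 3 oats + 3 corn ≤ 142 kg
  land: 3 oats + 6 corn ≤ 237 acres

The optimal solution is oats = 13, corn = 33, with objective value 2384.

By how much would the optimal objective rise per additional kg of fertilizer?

0

At the optimum: labor uses 145 of 145 (binding); fertilizer uses 138 of 142 (slack = 4); land uses 237 of 237 (binding).
Slack constraints have shadow price 0 (complementary slackness).
From A_Bᵀ y = c: 1·y_labor + 3·y_land = 26; 4·y_labor + 6·y_land = 62.
This yields shadow prices y_labor = 5, y_land = 7.
Shadow price of fertilizer = 0.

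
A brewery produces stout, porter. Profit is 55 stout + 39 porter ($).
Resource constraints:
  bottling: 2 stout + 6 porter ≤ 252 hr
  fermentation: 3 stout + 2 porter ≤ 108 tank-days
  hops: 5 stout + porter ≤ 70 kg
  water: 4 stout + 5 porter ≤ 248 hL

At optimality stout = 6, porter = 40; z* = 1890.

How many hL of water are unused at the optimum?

water used = 4·6 + 5·40 = 224; slack = 248 − 224 = 24.

24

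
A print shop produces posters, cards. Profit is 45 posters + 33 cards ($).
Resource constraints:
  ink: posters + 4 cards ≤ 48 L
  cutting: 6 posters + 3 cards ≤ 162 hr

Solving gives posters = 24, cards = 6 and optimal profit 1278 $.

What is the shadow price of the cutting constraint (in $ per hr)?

7

At the optimum: ink uses 48 of 48 (binding); cutting uses 162 of 162 (binding).
Dual feasibility on the basic columns requires 1·y_ink + 6·y_cutting = 45, 4·y_ink + 3·y_cutting = 33.
This yields shadow prices y_ink = 3, y_cutting = 7.
Shadow price of cutting = 7.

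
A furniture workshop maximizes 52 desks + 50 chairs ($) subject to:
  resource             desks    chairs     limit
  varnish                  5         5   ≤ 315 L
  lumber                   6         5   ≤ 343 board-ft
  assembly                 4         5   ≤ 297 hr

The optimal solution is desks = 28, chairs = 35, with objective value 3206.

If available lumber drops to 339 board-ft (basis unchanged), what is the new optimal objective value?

Binding: varnish and lumber. Non-binding: assembly (10 unused).
Slack constraints have shadow price 0 (complementary slackness).
The binding rows give the dual system: 5·y_varnish + 6·y_lumber = 52 and 5·y_varnish + 5·y_lumber = 50.
This yields shadow prices y_varnish = 8, y_lumber = 2.
Δz = y_lumber·Δb = 2 × (-4) = -8, so new z* = 3206 − 8 = 3198.

3198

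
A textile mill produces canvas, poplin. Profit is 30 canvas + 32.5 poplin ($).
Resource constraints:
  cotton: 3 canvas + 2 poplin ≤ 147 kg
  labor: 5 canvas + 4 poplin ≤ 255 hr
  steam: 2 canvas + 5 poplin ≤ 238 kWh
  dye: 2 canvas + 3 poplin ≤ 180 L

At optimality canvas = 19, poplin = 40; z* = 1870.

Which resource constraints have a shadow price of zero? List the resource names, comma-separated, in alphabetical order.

cotton: 137/147 (slack 10)
labor: 255/255 (binding)
steam: 238/238 (binding)
dye: 158/180 (slack 22)
By complementary slackness, a constraint with positive slack has shadow price 0 → cotton, dye.

cotton, dye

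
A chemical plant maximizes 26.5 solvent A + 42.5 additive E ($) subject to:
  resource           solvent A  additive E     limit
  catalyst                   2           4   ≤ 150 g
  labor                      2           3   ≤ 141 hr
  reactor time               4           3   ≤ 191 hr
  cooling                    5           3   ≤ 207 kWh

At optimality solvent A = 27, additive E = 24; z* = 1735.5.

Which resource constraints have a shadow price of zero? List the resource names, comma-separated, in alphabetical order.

catalyst: 150/150 (binding)
labor: 126/141 (slack 15)
reactor time: 180/191 (slack 11)
cooling: 207/207 (binding)
By complementary slackness, a constraint with positive slack has shadow price 0 → labor, reactor time.

labor, reactor time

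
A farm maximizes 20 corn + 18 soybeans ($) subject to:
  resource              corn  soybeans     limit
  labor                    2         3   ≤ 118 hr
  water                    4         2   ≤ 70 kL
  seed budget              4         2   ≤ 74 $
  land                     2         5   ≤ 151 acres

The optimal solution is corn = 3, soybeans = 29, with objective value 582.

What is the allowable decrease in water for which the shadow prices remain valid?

9.6

Binding constraints: water, land. The basis is B = [[4,2],[2,5]] with det 16.
Per unit decrease in water, x* moves by d = (-0.3125, 0.125).
The basis stays optimal until corn reaches 0; allowable decrease = 9.6 kL.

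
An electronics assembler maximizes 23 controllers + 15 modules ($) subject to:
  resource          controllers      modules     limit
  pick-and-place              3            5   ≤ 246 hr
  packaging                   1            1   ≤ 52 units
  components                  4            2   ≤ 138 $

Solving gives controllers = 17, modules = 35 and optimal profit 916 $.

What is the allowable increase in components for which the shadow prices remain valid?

Binding constraints: packaging, components. The basis is B = [[1,1],[4,2]] with det -2.
Per unit increase in components, x* moves by d = (0.5, -0.5).
The basis stays optimal until modules reaches 0; allowable increase = 70 $.

70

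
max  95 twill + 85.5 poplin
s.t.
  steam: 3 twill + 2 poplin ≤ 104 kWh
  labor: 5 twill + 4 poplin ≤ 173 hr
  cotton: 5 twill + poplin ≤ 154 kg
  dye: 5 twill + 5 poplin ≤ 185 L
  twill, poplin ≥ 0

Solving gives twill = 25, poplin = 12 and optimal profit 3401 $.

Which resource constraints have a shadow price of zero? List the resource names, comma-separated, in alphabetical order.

cotton, steam

steam: 99/104 (slack 5)
labor: 173/173 (binding)
cotton: 137/154 (slack 17)
dye: 185/185 (binding)
By complementary slackness, a constraint with positive slack has shadow price 0 → cotton, steam.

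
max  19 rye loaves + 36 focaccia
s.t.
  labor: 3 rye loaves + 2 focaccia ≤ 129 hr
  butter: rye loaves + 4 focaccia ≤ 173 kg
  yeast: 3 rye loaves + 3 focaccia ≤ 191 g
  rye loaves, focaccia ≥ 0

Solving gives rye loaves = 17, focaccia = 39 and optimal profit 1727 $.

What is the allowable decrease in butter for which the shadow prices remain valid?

Binding constraints: labor, butter. The basis is B = [[3,2],[1,4]] with det 10.
Per unit decrease in butter, x* moves by d = (0.2, -0.3).
The basis stays optimal until focaccia reaches 0; allowable decrease = 130 kg.

130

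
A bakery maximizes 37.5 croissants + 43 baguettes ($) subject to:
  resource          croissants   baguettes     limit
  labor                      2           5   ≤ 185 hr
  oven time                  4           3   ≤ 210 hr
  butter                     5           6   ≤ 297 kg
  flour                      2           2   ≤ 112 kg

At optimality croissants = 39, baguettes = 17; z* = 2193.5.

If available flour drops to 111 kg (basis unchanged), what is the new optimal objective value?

2188.5

Binding: butter and flour. Non-binding: labor (22 unused), oven time (3 unused).
Slack constraints have shadow price 0 (complementary slackness).
Dual feasibility on the basic columns requires 5·y_butter + 2·y_flour = 37.5, 6·y_butter + 2·y_flour = 43.
Solving: y_butter = 5.5, y_flour = 5.
Δz = y_flour·Δb = 5 × (-1) = -5, so new z* = 2193.5 − 5 = 2188.5.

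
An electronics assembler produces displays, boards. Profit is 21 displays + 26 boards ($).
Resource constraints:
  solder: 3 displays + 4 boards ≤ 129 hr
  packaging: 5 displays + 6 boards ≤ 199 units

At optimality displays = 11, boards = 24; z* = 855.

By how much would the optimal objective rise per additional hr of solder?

2

Both solder and packaging are binding at x*.
The binding rows give the dual system: 3·y_solder + 5·y_packaging = 21 and 4·y_solder + 6·y_packaging = 26.
Solving: y_solder = 2, y_packaging = 3.
Shadow price of solder = 2.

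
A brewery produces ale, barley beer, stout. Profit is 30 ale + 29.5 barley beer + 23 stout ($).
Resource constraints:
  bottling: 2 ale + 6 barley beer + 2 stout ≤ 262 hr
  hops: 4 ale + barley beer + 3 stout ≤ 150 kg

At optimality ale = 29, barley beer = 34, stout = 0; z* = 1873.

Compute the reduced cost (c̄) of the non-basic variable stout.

-1.5

Both bottling and hops are binding at x*.
From A_Bᵀ y = c: 2·y_bottling + 4·y_hops = 30; 6·y_bottling + 1·y_hops = 29.5.
This yields shadow prices y_bottling = 4, y_hops = 5.5.
Reduced cost of stout: c₃ − yᵀa₃ = 23 − (4·2 + 5.5·3) = 23 − 24.5 = -1.5.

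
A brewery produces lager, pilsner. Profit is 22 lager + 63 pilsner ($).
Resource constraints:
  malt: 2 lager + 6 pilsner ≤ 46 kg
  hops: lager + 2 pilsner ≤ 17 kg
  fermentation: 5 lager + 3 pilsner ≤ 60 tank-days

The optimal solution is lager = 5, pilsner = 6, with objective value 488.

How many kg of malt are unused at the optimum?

malt used = 2·5 + 6·6 = 46; slack = 46 − 46 = 0.

0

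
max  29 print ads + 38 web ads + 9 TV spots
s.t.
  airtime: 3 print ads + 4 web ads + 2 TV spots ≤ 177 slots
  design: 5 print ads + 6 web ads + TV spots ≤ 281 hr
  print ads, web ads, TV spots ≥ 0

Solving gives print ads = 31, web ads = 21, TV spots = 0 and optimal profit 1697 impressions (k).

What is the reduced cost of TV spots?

-8

At the optimum: airtime uses 177 of 177 (binding); design uses 281 of 281 (binding).
Dual feasibility on the basic columns requires 3·y_airtime + 5·y_design = 29, 4·y_airtime + 6·y_design = 38.
Solving: y_airtime = 8, y_design = 1.
Reduced cost of TV spots: c₃ − yᵀa₃ = 9 − (8·2 + 1·1) = 9 − 17 = -8.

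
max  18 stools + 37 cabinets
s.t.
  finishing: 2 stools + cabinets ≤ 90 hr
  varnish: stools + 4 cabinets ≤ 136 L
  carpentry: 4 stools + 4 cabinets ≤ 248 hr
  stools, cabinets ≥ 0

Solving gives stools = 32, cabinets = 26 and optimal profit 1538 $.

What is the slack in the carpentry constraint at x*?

16

carpentry used = 4·32 + 4·26 = 232; slack = 248 − 232 = 16.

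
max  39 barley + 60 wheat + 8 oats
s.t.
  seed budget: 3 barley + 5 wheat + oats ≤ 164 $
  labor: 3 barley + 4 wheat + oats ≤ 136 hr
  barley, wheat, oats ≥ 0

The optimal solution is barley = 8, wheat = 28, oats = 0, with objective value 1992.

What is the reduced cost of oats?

-5

Both seed budget and labor are binding at x*.
From A_Bᵀ y = c: 3·y_seed budget + 3·y_labor = 39; 5·y_seed budget + 4·y_labor = 60.
Solving: y_seed budget = 8, y_labor = 5.
Reduced cost of oats: c₃ − yᵀa₃ = 8 − (8·1 + 5·1) = 8 − 13 = -5.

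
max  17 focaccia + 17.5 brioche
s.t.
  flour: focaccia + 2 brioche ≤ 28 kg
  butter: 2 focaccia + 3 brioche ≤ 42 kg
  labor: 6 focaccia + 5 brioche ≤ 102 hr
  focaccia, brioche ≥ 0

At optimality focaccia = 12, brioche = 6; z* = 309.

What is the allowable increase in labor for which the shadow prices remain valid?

24

Binding constraints: butter, labor. The basis is B = [[2,3],[6,5]] with det -8.
Per unit increase in labor, x* moves by d = (0.375, -0.25).
The basis stays optimal until brioche reaches 0; allowable increase = 24 hr.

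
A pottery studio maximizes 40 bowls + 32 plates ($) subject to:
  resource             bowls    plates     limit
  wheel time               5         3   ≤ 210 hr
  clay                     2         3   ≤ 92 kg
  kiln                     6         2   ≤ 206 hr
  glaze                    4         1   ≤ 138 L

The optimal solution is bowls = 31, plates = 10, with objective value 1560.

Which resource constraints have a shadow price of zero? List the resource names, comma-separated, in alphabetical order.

wheel time: 185/210 (slack 25)
clay: 92/92 (binding)
kiln: 206/206 (binding)
glaze: 134/138 (slack 4)
By complementary slackness, a constraint with positive slack has shadow price 0 → glaze, wheel time.

glaze, wheel time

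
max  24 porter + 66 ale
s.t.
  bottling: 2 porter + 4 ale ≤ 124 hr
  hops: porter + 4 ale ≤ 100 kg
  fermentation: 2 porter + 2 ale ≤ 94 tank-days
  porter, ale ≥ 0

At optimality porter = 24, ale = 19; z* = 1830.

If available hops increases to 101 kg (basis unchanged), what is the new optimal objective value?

1839

Binding: bottling and hops. Non-binding: fermentation (8 unused).
Since fermentation is not tight, its dual is 0.
Dual feasibility on the basic columns requires 2·y_bottling + 1·y_hops = 24, 4·y_bottling + 4·y_hops = 66.
This yields shadow prices y_bottling = 7.5, y_hops = 9.
Δz = y_hops·Δb = 9 × (1) = 9, so new z* = 1830 + 9 = 1839.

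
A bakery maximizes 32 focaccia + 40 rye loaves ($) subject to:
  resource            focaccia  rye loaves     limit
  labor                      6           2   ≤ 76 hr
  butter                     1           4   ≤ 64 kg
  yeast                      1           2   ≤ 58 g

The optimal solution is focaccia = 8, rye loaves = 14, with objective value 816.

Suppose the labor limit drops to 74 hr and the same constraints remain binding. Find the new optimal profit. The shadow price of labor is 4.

808

Δb = -2, so new z* = 816 + (4)·(-2) = 816 − 8 = 808.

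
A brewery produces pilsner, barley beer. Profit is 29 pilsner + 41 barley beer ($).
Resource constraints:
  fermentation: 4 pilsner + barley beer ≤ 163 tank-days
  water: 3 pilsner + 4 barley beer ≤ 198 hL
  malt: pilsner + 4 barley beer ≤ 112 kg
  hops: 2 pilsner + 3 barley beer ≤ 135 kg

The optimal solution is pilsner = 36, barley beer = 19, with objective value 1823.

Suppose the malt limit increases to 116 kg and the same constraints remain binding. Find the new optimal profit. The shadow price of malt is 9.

Δb = 4, so new z* = 1823 + (9)·(4) = 1823 + 36 = 1859.

1859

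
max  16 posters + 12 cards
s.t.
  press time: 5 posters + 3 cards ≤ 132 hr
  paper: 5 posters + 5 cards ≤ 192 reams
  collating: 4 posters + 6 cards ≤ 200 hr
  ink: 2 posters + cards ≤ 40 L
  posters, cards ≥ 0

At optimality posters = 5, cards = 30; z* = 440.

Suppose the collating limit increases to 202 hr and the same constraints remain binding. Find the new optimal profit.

At the optimum: press time uses 115 of 132 (slack = 17); paper uses 175 of 192 (slack = 17); collating uses 200 of 200 (binding); ink uses 40 of 40 (binding).
Slack constraints have shadow price 0 (complementary slackness).
Dual feasibility on the basic columns requires 4·y_collating + 2·y_ink = 16, 6·y_collating + 1·y_ink = 12.
This yields shadow prices y_collating = 1, y_ink = 6.
Δz = y_collating·Δb = 1 × (2) = 2, so new z* = 440 + 2 = 442.

442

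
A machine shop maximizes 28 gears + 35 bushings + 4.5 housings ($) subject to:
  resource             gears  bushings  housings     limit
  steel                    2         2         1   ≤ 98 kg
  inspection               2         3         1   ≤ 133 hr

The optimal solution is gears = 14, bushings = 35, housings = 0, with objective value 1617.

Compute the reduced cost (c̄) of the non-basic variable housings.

At the optimum: steel uses 98 of 98 (binding); inspection uses 133 of 133 (binding).
The binding rows give the dual system: 2·y_steel + 2·y_inspection = 28 and 2·y_steel + 3·y_inspection = 35.
Solving: y_steel = 7, y_inspection = 7.
Reduced cost of housings: c₃ − yᵀa₃ = 4.5 − (7·1 + 7·1) = 4.5 − 14 = -9.5.

-9.5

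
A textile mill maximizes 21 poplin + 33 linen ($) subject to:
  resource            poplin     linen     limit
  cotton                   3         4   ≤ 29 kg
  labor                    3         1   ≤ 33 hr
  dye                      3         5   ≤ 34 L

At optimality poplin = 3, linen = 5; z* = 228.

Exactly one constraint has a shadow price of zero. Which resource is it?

cotton: 29/29 (binding)
labor: 14/33 (slack 19)
dye: 34/34 (binding)
By complementary slackness, a constraint with positive slack has shadow price 0 → labor.

labor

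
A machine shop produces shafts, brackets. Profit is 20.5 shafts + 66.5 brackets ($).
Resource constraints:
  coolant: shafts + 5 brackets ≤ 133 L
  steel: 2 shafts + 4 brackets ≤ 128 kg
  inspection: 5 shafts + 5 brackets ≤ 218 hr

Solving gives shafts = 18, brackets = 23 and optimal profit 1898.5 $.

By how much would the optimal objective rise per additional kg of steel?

6

Binding: coolant and steel. Non-binding: inspection (13 unused).
Slack constraints have shadow price 0 (complementary slackness).
From A_Bᵀ y = c: 1·y_coolant + 2·y_steel = 20.5; 5·y_coolant + 4·y_steel = 66.5.
Solving: y_coolant = 8.5, y_steel = 6.
Shadow price of steel = 6.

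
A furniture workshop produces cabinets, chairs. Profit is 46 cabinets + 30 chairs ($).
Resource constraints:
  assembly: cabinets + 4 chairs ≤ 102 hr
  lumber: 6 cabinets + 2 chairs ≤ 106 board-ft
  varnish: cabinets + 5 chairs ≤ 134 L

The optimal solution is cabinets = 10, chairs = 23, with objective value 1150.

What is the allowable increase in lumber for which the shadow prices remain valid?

506

Binding constraints: assembly, lumber. The basis is B = [[1,4],[6,2]] with det -22.
Per unit increase in lumber, x* moves by d = (0.1818, -0.0455).
The basis stays optimal until chairs reaches 0; allowable increase = 506 board-ft.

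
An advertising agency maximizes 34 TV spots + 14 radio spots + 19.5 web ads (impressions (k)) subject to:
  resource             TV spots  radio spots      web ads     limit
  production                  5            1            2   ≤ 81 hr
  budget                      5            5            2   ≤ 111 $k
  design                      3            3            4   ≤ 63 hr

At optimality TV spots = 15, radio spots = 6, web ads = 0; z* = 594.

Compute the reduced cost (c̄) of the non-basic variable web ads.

Check each constraint at x*: production 81/81 (tight); budget 105/111 (slack 6); design 63/63 (tight).
Slack constraints have shadow price 0 (complementary slackness).
From A_Bᵀ y = c: 5·y_production + 3·y_design = 34; 1·y_production + 3·y_design = 14.
Solving: y_production = 5, y_design = 3.
Reduced cost of web ads: c₃ − yᵀa₃ = 19.5 − (5·2 + 3·4) = 19.5 − 22 = -2.5.

-2.5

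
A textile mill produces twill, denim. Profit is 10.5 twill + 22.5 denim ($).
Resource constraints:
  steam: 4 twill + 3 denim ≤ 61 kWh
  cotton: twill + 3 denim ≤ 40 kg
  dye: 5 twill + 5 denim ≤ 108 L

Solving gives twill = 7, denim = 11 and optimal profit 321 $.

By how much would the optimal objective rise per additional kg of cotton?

6.5

Binding: steam and cotton. Non-binding: dye (18 unused).
Since dye is not tight, its dual is 0.
From A_Bᵀ y = c: 4·y_steam + 1·y_cotton = 10.5; 3·y_steam + 3·y_cotton = 22.5.
→ y_steam = 1 and y_cotton = 6.5.
Shadow price of cotton = 6.5.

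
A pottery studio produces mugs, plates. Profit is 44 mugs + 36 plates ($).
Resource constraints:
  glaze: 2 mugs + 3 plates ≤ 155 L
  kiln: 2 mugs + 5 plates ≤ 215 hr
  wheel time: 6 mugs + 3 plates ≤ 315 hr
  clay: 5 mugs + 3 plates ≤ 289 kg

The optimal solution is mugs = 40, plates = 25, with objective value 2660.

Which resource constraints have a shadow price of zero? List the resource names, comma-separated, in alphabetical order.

clay, kiln

glaze: 155/155 (binding)
kiln: 205/215 (slack 10)
wheel time: 315/315 (binding)
clay: 275/289 (slack 14)
By complementary slackness, a constraint with positive slack has shadow price 0 → clay, kiln.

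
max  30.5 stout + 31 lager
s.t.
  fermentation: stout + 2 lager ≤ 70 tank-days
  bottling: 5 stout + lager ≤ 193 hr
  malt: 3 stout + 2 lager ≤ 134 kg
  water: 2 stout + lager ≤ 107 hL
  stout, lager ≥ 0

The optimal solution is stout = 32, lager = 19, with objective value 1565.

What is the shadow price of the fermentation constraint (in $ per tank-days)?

8

Binding: fermentation and malt. Non-binding: bottling (14 unused), water (24 unused).
Since bottling, water are not tight, their duals are 0.
Dual feasibility on the basic columns requires 1·y_fermentation + 3·y_malt = 30.5, 2·y_fermentation + 2·y_malt = 31.
→ y_fermentation = 8 and y_malt = 7.5.
Shadow price of fermentation = 8.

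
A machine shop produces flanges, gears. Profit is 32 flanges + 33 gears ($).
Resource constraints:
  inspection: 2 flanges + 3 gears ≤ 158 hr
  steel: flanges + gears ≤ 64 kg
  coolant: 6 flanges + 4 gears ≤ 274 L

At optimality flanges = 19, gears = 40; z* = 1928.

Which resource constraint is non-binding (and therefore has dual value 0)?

steel

inspection: 158/158 (binding)
steel: 59/64 (slack 5)
coolant: 274/274 (binding)
By complementary slackness, a constraint with positive slack has shadow price 0 → steel.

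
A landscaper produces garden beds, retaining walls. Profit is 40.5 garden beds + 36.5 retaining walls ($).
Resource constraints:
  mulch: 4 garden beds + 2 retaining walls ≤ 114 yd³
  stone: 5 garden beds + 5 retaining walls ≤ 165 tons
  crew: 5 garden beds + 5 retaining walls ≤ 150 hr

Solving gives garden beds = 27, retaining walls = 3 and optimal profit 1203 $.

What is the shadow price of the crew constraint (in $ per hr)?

Check each constraint at x*: mulch 114/114 (tight); stone 150/165 (slack 15); crew 150/150 (tight).
Slack constraints have shadow price 0 (complementary slackness).
From A_Bᵀ y = c: 4·y_mulch + 5·y_crew = 40.5; 2·y_mulch + 5·y_crew = 36.5.
This yields shadow prices y_mulch = 2, y_crew = 6.5.
Shadow price of crew = 6.5.

6.5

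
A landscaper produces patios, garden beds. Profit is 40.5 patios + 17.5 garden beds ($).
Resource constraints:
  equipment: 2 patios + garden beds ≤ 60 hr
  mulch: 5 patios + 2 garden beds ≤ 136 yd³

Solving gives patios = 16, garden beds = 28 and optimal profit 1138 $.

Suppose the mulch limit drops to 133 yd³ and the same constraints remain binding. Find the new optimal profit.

1121.5

Check each constraint at x*: equipment 60/60 (tight); mulch 136/136 (tight).
From A_Bᵀ y = c: 2·y_equipment + 5·y_mulch = 40.5; 1·y_equipment + 2·y_mulch = 17.5.
→ y_equipment = 6.5 and y_mulch = 5.5.
Δz = y_mulch·Δb = 5.5 × (-3) = -16.5, so new z* = 1138 − 16.5 = 1121.5.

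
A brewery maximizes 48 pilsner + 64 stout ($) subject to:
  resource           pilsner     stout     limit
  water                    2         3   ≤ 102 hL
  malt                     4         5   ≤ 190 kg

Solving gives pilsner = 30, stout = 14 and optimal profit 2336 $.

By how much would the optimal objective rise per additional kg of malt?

8

At the optimum: water uses 102 of 102 (binding); malt uses 190 of 190 (binding).
The binding rows give the dual system: 2·y_water + 4·y_malt = 48 and 3·y_water + 5·y_malt = 64.
→ y_water = 8 and y_malt = 8.
Shadow price of malt = 8.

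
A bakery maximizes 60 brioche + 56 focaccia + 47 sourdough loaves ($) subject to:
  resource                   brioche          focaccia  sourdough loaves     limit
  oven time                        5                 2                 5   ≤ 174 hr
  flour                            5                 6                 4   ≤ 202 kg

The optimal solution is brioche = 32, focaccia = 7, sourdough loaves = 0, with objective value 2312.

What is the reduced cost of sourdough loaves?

At the optimum: oven time uses 174 of 174 (binding); flour uses 202 of 202 (binding).
From A_Bᵀ y = c: 5·y_oven time + 5·y_flour = 60; 2·y_oven time + 6·y_flour = 56.
Solving: y_oven time = 4, y_flour = 8.
Reduced cost of sourdough loaves: c₃ − yᵀa₃ = 47 − (4·5 + 8·4) = 47 − 52 = -5.

-5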